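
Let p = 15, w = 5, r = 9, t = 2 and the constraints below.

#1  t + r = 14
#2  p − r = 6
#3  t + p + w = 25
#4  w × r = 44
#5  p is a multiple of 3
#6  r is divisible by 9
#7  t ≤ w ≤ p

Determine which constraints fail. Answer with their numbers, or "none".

No — constraints 1, 3, 4 are not satisfied.

#1 t + r = 2 + 9 = 11, not 14  false
#2 p − r = 15 − 9 = 6  true
#3 t + p + w = 2 + 15 + 5 = 22, not 25  false
#4 w × r = 5 × 9 = 45, not 44  false
#5 15 / 3 = 5, so 3 divides 15  true
#6 9 / 9 = 1, so 9 divides 9  true
#7 values 2 ≤ 5 ≤ 15  true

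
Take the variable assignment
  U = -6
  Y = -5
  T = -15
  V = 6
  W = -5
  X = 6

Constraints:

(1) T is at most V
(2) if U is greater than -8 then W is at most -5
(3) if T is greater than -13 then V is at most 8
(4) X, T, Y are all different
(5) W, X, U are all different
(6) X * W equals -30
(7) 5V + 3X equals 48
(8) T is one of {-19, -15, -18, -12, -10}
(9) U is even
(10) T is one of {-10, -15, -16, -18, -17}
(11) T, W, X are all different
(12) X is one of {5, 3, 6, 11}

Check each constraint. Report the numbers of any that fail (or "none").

Yes — all constraints hold.

(1) T = -15, V = 6; -15 ≤ 6 — holds.
(2) U = -6 > -8, so we need W ≤ -5; W = -5 ≤ -5 — holds.
(3) T = -15, not > -13; antecedent false, conditional vacuously true — holds.
(4) values 6, -15, -5 are pairwise distinct — holds.
(5) values -5, 6, -6 are pairwise distinct — holds.
(6) X * W = 6 * (-5) = -30 — holds.
(7) 5V + 3X = 5(6) + 3(6) = 48 — holds.
(8) T = -15 is in {-19, -15, -18, -12, -10} — holds.
(9) U = -6 is even — holds.
(10) T = -15 is in {-10, -15, -16, -18, -17} — holds.
(11) values -15, -5, 6 are pairwise distinct — holds.
(12) X = 6 is in {5, 3, 6, 11} — holds.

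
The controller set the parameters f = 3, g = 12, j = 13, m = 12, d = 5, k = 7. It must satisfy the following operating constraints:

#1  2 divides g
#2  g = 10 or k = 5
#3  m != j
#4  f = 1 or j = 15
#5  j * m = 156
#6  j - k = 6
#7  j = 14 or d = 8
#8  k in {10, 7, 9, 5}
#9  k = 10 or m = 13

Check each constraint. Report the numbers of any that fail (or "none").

No — constraints 2, 4, 7, and 9 are not satisfied.

#1 12 / 2 = 6, so 2 divides 12  true
#2 g = 12 ≠ 10 and k = 7 ≠ 5; both disjuncts false  false
#3 m = 12, j = 13; distinct  true
#4 f = 3 ≠ 1 and j = 13 ≠ 15; both disjuncts false  false
#5 j * m = 13 * 12 = 156  true
#6 j - k = 13 - 7 = 6  true
#7 j = 13 ≠ 14 and d = 5 ≠ 8; both disjuncts false  false
#8 k = 7 is in {10, 7, 9, 5}  true
#9 k = 7 ≠ 10 and m = 12 ≠ 13; both disjuncts false  false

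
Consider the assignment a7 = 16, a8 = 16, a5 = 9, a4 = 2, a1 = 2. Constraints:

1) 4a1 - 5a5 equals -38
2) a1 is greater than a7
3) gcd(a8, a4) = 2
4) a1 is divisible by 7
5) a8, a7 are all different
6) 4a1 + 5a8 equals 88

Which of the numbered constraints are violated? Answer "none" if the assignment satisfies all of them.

Constraints 1, 2, 4, and 5 do not hold.

1) 4a1 - 5a5 = 4(2) - 5(9) = -37, not -38  ✗
2) a1 = 2, a7 = 16; 2 ≤ 16 (want >)  ✗
3) gcd(16, 2) = 2  ✓
4) 2 = 7*0 + 2, so 7 does not divide 2  ✗
5) a8 = a7 = 16, not all different  ✗
6) 4a1 + 5a8 = 4(2) + 5(16) = 88  ✓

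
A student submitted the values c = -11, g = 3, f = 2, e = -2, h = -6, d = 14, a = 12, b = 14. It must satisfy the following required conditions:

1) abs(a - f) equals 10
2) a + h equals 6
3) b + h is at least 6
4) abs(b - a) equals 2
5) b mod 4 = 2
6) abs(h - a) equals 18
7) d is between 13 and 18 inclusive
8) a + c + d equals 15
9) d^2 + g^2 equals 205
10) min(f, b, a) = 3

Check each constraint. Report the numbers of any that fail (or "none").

Violated: 10.

1) abs(12 - 2) = 10  yes
2) a + h = 12 + (-6) = 6  yes
3) b + h = 14 + (-6) = 8; 8 ≥ 6  yes
4) abs(14 - 12) = 2  yes
5) 14 mod 4 = 2  yes
6) abs(-6 - 12) = 18  yes
7) d = 14 lies in [13, 18]  yes
8) a + c + d = 12 + (-11) + 14 = 15  yes
9) d^2 + g^2 = 14^2 + 3^2 = 196 + 9 = 205  yes
10) min(2, 14, 12) = 2, not 3  no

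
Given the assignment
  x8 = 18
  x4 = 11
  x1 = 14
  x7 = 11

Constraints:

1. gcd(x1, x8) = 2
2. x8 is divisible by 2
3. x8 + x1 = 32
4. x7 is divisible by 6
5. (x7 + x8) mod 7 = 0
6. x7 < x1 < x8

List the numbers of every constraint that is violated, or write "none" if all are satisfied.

1. gcd(14, 18) = 2  holds
2. 18 / 2 = 9, so 2 divides 18  holds
3. x8 + x1 = 18 + 14 = 32  holds
4. 11 = 6*1 + 5, so 6 does not divide 11  fails
5. x7 + x8 = 29; 29 mod 7 = 1, not 0  fails
6. values 11 < 14 < 18  holds

The assignment fails constraints 4 and 5.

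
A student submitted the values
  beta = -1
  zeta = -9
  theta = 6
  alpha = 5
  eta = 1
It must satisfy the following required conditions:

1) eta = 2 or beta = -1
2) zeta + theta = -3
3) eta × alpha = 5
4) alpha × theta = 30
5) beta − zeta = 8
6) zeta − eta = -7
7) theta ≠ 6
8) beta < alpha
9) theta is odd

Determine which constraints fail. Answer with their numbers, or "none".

Constraints 6, 7, 9 are violated.

1) eta = 1 ≠ 2, but beta = -1 = -1 (second disjunct)  ✓
2) zeta + theta = -9 + 6 = -3  ✓
3) eta × alpha = 1 × 5 = 5  ✓
4) alpha × theta = 5 × 6 = 30  ✓
5) beta − zeta = -1 − (-9) = 8  ✓
6) zeta − eta = -9 − 1 = -10, not -7  ✗
7) theta = 6, but 6 is required to differ  ✗
8) beta = -1, alpha = 5; -1 < 5  ✓
9) theta = 6 is even  ✗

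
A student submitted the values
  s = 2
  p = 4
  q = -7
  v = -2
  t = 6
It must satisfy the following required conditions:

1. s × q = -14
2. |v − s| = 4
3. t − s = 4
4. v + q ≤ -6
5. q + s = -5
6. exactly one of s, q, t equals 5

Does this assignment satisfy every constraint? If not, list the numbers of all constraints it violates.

Constraint 6 is violated.

1. s × q = 2 × (-7) = -14  ✔
2. |-2 − 2| = 4  ✔
3. t − s = 6 − 2 = 4  ✔
4. v + q = -2 + (-7) = -9; -9 ≤ -6  ✔
5. q + s = -7 + 2 = -5  ✔
6. s=2, q=-7, t=6; 0 of them equal 5, not exactly one  ✘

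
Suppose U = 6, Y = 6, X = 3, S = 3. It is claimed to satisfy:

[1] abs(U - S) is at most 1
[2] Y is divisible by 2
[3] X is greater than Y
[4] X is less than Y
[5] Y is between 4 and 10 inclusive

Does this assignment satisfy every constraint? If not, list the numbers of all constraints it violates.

[1] abs(6 - 3) = 3; 3 > 1, exceeds bound 1  false
[2] 6 / 2 = 3, so 2 divides 6  true
[3] X = 3, Y = 6; 3 ≤ 6 (want >)  false
[4] X = 3, Y = 6; 3 < 6  true
[5] Y = 6 lies in [4, 10]  true

Violated: 1 and 3.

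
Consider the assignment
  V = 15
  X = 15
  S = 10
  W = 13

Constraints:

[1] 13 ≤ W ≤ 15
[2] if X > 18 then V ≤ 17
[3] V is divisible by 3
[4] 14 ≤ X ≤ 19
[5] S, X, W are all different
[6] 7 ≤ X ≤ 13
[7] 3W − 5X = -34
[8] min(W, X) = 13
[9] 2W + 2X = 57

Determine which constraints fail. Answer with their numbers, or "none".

[1] W = 13 lies in [13, 15]  yes
[2] X = 15, not > 18; antecedent false, conditional vacuously true  yes
[3] 15 / 3 = 5, so 3 divides 15  yes
[4] X = 15 lies in [14, 19]  yes
[5] values 10, 15, 13 are pairwise distinct  yes
[6] X = 15 is outside [7, 13]  no
[7] 3W − 5X = 3(13) − 5(15) = -36, not -34  no
[8] min(13, 15) = 13  yes
[9] 2W + 2X = 2(13) + 2(15) = 56, not 57  no

Violated: 6, 7, and 9.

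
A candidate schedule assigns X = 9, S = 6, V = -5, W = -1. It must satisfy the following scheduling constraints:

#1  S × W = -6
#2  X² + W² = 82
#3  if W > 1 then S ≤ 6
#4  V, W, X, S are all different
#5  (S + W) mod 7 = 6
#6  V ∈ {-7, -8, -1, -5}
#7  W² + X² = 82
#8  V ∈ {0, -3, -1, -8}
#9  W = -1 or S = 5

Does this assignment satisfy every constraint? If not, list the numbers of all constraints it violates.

#1 S × W = 6 × (-1) = -6  true
#2 X² + W² = 9² + (-1)² = 81 + 1 = 82  true
#3 W = -1, not > 1; antecedent false, conditional vacuously true  true
#4 values -5, -1, 9, 6 are pairwise distinct  true
#5 S + W = 5; 5 mod 7 = 5, not 6  false
#6 V = -5 is in {-7, -8, -1, -5}  true
#7 W² + X² = (-1)² + 9² = 1 + 81 = 82  true
#8 V = -5 is not in {0, -3, -1, -8}  false
#9 W = -1 = -1 (first disjunct)  true

Constraints 5 and 8 are violated.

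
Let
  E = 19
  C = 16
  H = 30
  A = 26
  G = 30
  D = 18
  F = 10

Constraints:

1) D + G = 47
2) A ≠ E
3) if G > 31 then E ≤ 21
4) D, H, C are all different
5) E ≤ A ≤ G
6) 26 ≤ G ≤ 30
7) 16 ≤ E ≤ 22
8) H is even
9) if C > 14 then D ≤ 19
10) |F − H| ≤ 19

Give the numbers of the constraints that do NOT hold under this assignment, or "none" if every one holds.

1) D + G = 18 + 30 = 48, not 47  no
2) A = 26, E = 19; distinct  yes
3) G = 30, not > 31; antecedent false, conditional vacuously true  yes
4) values 18, 30, 16 are pairwise distinct  yes
5) values 19 ≤ 26 ≤ 30  yes
6) G = 30 lies in [26, 30]  yes
7) E = 19 lies in [16, 22]  yes
8) H = 30 is even  yes
9) C = 16 > 14, so we need D ≤ 19; D = 18 ≤ 19  yes
10) |10 − 30| = 20; 20 > 19, exceeds bound 19  no

No — constraints 1 and 10 are not satisfied.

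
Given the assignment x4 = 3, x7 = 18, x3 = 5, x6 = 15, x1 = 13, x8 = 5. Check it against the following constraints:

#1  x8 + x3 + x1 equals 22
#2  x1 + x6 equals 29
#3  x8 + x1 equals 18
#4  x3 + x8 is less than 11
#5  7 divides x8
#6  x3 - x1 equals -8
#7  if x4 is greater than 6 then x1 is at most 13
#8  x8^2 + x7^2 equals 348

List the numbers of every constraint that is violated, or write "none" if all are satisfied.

#1 x8 + x3 + x1 = 5 + 5 + 13 = 23, not 22  FAIL
#2 x1 + x6 = 13 + 15 = 28, not 29  FAIL
#3 x8 + x1 = 5 + 13 = 18  OK
#4 x3 + x8 = 5 + 5 = 10; 10 < 11  OK
#5 5 = 7*0 + 5, so 7 does not divide 5  FAIL
#6 x3 - x1 = 5 - 13 = -8  OK
#7 x4 = 3, not > 6; antecedent false, conditional vacuously true  OK
#8 x8^2 + x7^2 = 5^2 + 18^2 = 25 + 324 = 349, not 348  FAIL

Violated: 1, 2, 5, and 8.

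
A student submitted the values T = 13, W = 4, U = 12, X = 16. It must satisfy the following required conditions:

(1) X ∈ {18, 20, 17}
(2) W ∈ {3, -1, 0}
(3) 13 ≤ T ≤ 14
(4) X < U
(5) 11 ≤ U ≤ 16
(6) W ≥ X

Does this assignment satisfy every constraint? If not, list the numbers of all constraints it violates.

(1) X = 16 is not in {18, 20, 17}  no
(2) W = 4 is not in {3, -1, 0}  no
(3) T = 13 lies in [13, 14]  yes
(4) X = 16, U = 12; 16 ≥ 12 (want <)  no
(5) U = 12 lies in [11, 16]  yes
(6) W = 4, X = 16; 4 < 16 (want ≥)  no

Constraints 1, 2, 4, and 6 do not hold.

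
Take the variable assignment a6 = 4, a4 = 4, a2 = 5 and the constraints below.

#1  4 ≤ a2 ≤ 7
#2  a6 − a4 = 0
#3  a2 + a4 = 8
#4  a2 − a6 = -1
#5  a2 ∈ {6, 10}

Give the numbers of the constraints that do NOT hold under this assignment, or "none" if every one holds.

#1 a2 = 5 lies in [4, 7] — holds.
#2 a6 − a4 = 4 − 4 = 0 — holds.
#3 a2 + a4 = 5 + 4 = 9, not 8 — does not hold.
#4 a2 − a6 = 5 − 4 = 1, not -1 — does not hold.
#5 a2 = 5 is not in {6, 10} — does not hold.

Violated: 3, 4, and 5.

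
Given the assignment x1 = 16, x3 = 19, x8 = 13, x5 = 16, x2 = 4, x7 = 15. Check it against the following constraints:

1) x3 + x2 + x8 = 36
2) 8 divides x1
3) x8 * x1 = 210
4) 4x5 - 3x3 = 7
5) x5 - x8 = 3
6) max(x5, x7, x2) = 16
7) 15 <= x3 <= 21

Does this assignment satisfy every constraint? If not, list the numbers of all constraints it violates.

No — constraint 3 is not satisfied.

1) x3 + x2 + x8 = 19 + 4 + 13 = 36 — holds.
2) 16 / 8 = 2, so 8 divides 16 — holds.
3) x8 * x1 = 13 * 16 = 208, not 210 — does not hold.
4) 4x5 - 3x3 = 4(16) - 3(19) = 7 — holds.
5) x5 - x8 = 16 - 13 = 3 — holds.
6) max(16, 15, 4) = 16 — holds.
7) x3 = 19 lies in [15, 21] — holds.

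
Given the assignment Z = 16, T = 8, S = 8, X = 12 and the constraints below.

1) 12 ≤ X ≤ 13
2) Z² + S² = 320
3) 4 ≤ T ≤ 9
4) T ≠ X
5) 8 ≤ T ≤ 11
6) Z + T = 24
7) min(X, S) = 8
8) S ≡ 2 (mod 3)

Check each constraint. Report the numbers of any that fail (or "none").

None — every constraint holds.

1) X = 12 lies in [12, 13] — holds.
2) Z² + S² = 16² + 8² = 256 + 64 = 320 — holds.
3) T = 8 lies in [4, 9] — holds.
4) T = 8, X = 12; distinct — holds.
5) T = 8 lies in [8, 11] — holds.
6) Z + T = 16 + 8 = 24 — holds.
7) min(12, 8) = 8 — holds.
8) 8 mod 3 = 2 — holds.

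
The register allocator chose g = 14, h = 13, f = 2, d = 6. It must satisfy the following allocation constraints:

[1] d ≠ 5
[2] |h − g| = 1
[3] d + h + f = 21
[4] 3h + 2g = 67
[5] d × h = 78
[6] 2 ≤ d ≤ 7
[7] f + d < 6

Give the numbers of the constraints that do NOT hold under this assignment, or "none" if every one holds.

[1] d = 6, and 6 ≠ 5 — satisfied.
[2] |13 − 14| = 1 — satisfied.
[3] d + h + f = 6 + 13 + 2 = 21 — satisfied.
[4] 3h + 2g = 3(13) + 2(14) = 67 — satisfied.
[5] d × h = 6 × 13 = 78 — satisfied.
[6] d = 6 lies in [2, 7] — satisfied.
[7] f + d = 2 + 6 = 8; 8 ≥ 6, bound 6 not met — violated.

The assignment fails constraint 7.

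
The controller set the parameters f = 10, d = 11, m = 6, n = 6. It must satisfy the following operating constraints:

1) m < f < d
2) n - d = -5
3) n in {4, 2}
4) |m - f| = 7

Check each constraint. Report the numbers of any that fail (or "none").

The assignment fails constraints 3 and 4.

1) values 6 < 10 < 11 — holds.
2) n - d = 6 - 11 = -5 — holds.
3) n = 6 is not in {4, 2} — fails.
4) |6 - 10| = 4, not 7 — fails.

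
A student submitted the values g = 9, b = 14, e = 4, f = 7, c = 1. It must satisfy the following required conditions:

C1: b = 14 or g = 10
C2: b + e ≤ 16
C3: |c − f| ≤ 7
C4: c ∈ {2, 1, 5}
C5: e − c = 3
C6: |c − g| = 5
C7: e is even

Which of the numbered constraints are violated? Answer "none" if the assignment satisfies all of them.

Violated: 2, 6.

C1: b = 14 = 14 (first disjunct) — holds.
C2: b + e = 14 + 4 = 18; 18 > 16, bound 16 not met — fails.
C3: |1 − 7| = 6; 6 ≤ 7 — holds.
C4: c = 1 is in {2, 1, 5} — holds.
C5: e − c = 4 − 1 = 3 — holds.
C6: |1 − 9| = 8, not 5 — fails.
C7: e = 4 is even — holds.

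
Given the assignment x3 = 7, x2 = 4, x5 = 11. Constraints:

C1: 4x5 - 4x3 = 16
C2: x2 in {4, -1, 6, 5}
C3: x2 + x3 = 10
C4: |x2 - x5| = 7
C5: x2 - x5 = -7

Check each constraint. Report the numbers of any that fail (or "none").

C1: 4x5 - 4x3 = 4(11) - 4(7) = 16 — holds.
C2: x2 = 4 is in {4, -1, 6, 5} — holds.
C3: x2 + x3 = 4 + 7 = 11, not 10 — fails.
C4: |4 - 11| = 7 — holds.
C5: x2 - x5 = 4 - 11 = -7 — holds.

Constraint 3 is violated.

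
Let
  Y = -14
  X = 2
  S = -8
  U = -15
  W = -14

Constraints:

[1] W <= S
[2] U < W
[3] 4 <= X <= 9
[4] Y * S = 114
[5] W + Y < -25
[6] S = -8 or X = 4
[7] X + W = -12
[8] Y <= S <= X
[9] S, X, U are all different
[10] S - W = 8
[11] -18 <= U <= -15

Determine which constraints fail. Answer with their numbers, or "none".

[1] W = -14, S = -8; -14 ≤ -8 — holds.
[2] U = -15, W = -14; -15 < -14 — holds.
[3] X = 2 is outside [4, 9] — fails.
[4] Y * S = -14 * (-8) = 112, not 114 — fails.
[5] W + Y = -14 + (-14) = -28; -28 < -25 — holds.
[6] S = -8 = -8 (first disjunct) — holds.
[7] X + W = 2 + (-14) = -12 — holds.
[8] values -14 <= -8 <= 2 — holds.
[9] values -8, 2, -15 are pairwise distinct — holds.
[10] S - W = -8 - (-14) = 6, not 8 — fails.
[11] U = -15 lies in [-18, -15] — holds.

Constraints 3, 4, and 10 are violated.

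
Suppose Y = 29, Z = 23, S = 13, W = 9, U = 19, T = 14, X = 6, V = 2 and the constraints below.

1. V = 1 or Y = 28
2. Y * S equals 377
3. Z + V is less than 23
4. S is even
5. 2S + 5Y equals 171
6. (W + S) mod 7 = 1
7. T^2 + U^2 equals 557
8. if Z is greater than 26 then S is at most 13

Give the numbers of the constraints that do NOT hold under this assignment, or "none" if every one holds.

1. V = 2 ≠ 1 and Y = 29 ≠ 28; both disjuncts false — violated.
2. Y * S = 29 * 13 = 377 — satisfied.
3. Z + V = 23 + 2 = 25; 25 ≥ 23, bound 23 not met — violated.
4. S = 13 is odd — violated.
5. 2S + 5Y = 2(13) + 5(29) = 171 — satisfied.
6. W + S = 22; 22 mod 7 = 1 — satisfied.
7. T^2 + U^2 = 14^2 + 19^2 = 196 + 361 = 557 — satisfied.
8. Z = 23, not > 26; antecedent false, conditional vacuously true — satisfied.

Constraints 1, 3, and 4 do not hold.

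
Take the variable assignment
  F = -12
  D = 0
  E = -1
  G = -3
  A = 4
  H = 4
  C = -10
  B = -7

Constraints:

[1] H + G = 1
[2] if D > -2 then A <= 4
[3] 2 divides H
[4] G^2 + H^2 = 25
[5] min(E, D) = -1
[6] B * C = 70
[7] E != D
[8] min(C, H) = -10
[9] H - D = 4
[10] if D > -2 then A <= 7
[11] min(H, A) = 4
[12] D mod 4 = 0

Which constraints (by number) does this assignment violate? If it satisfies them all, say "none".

Yes — all constraints hold.

[1] H + G = 4 + (-3) = 1 — holds.
[2] D = 0 > -2, so we need A ≤ 4; A = 4 ≤ 4 — holds.
[3] 4 / 2 = 2, so 2 divides 4 — holds.
[4] G^2 + H^2 = (-3)^2 + 4^2 = 9 + 16 = 25 — holds.
[5] min(-1, 0) = -1 — holds.
[6] B * C = -7 * (-10) = 70 — holds.
[7] E = -1, D = 0; distinct — holds.
[8] min(-10, 4) = -10 — holds.
[9] H - D = 4 - 0 = 4 — holds.
[10] D = 0 > -2, so we need A ≤ 7; A = 4 ≤ 7 — holds.
[11] min(4, 4) = 4 — holds.
[12] 0 mod 4 = 0 — holds.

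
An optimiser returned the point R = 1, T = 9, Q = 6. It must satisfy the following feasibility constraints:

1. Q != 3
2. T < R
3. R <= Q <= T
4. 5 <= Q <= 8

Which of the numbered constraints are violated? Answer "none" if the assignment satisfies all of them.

1. Q = 6, and 6 ≠ 3 — holds.
2. T = 9, R = 1; 9 ≥ 1 (want <) — does not hold.
3. values 1 <= 6 <= 9 — holds.
4. Q = 6 lies in [5, 8] — holds.

Constraint 2 is violated.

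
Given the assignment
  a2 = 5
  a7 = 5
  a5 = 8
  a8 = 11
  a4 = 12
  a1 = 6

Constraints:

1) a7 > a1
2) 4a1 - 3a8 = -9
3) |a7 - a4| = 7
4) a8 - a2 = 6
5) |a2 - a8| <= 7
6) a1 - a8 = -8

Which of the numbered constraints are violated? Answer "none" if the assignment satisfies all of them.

1) a7 = 5, a1 = 6; 5 ≤ 6 (want >) — violated.
2) 4a1 - 3a8 = 4(6) - 3(11) = -9 — satisfied.
3) |5 - 12| = 7 — satisfied.
4) a8 - a2 = 11 - 5 = 6 — satisfied.
5) |5 - 11| = 6; 6 ≤ 7 — satisfied.
6) a1 - a8 = 6 - 11 = -5, not -8 — violated.

Violated: 1 and 6.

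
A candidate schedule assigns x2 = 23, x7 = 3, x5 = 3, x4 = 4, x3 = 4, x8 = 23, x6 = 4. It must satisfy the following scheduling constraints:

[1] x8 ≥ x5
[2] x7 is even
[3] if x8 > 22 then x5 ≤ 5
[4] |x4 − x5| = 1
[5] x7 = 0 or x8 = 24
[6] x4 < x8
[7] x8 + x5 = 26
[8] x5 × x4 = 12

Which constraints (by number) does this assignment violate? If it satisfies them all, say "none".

[1] x8 = 23, x5 = 3; 23 ≥ 3  holds
[2] x7 = 3 is odd  fails
[3] x8 = 23 > 22, so we need x5 ≤ 5; x5 = 3 ≤ 5  holds
[4] |4 − 3| = 1  holds
[5] x7 = 3 ≠ 0 and x8 = 23 ≠ 24; both disjuncts false  fails
[6] x4 = 4, x8 = 23; 4 < 23  holds
[7] x8 + x5 = 23 + 3 = 26  holds
[8] x5 × x4 = 3 × 4 = 12  holds

Constraints 2 and 5 do not hold.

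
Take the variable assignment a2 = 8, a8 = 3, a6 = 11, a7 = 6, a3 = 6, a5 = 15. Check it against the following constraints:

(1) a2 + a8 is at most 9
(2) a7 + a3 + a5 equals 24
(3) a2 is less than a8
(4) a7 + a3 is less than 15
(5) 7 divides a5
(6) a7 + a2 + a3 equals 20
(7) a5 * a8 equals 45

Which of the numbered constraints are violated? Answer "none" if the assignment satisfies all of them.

(1) a2 + a8 = 8 + 3 = 11; 11 > 9, bound 9 not met  ✘
(2) a7 + a3 + a5 = 6 + 6 + 15 = 27, not 24  ✘
(3) a2 = 8, a8 = 3; 8 ≥ 3 (want <)  ✘
(4) a7 + a3 = 6 + 6 = 12; 12 < 15  ✔
(5) 15 = 7*2 + 1, so 7 does not divide 15  ✘
(6) a7 + a2 + a3 = 6 + 8 + 6 = 20  ✔
(7) a5 * a8 = 15 * 3 = 45  ✔

Constraints 1, 2, 3, and 5 do not hold.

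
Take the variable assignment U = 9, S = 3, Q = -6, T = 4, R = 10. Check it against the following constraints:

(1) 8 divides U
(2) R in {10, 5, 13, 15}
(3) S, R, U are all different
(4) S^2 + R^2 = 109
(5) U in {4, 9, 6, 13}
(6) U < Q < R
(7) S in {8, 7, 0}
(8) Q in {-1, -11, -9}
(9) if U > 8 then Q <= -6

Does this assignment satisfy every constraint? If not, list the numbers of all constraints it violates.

No — constraints 1, 6, 7, and 8 are not satisfied.

(1) 9 = 8*1 + 1, so 8 does not divide 9 — violated.
(2) R = 10 is in {10, 5, 13, 15} — satisfied.
(3) values 3, 10, 9 are pairwise distinct — satisfied.
(4) S^2 + R^2 = 3^2 + 10^2 = 9 + 100 = 109 — satisfied.
(5) U = 9 is in {4, 9, 6, 13} — satisfied.
(6) values 9, -6, 10; U = 9 is not < Q = -6 — violated.
(7) S = 3 is not in {8, 7, 0} — violated.
(8) Q = -6 is not in {-1, -11, -9} — violated.
(9) U = 9 > 8, so we need Q ≤ -6; Q = -6 ≤ -6 — satisfied.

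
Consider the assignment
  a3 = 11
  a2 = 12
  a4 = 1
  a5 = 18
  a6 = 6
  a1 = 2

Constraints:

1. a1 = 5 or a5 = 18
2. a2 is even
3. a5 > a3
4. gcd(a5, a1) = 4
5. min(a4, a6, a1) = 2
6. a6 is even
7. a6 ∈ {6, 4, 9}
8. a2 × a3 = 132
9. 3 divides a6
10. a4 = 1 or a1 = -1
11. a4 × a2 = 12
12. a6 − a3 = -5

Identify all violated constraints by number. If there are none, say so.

1. a1 = 2 ≠ 5, but a5 = 18 = 18 (second disjunct)  ✔
2. a2 = 12 is even  ✔
3. a5 = 18, a3 = 11; 18 > 11  ✔
4. gcd(18, 2) = 2, not 4  ✘
5. min(1, 6, 2) = 1, not 2  ✘
6. a6 = 6 is even  ✔
7. a6 = 6 is in {6, 4, 9}  ✔
8. a2 × a3 = 12 × 11 = 132  ✔
9. 6 / 3 = 2, so 3 divides 6  ✔
10. a4 = 1 = 1 (first disjunct)  ✔
11. a4 × a2 = 1 × 12 = 12  ✔
12. a6 − a3 = 6 − 11 = -5  ✔

No — constraints 4, 5 are not satisfied.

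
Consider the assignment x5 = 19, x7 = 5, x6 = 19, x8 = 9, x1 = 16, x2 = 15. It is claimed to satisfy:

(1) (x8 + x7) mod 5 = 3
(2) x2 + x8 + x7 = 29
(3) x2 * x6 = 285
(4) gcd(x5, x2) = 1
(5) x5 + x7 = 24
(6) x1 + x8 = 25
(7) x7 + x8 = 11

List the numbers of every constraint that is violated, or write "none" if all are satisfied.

(1) x8 + x7 = 14; 14 mod 5 = 4, not 3  no
(2) x2 + x8 + x7 = 15 + 9 + 5 = 29  yes
(3) x2 * x6 = 15 * 19 = 285  yes
(4) gcd(19, 15) = 1  yes
(5) x5 + x7 = 19 + 5 = 24  yes
(6) x1 + x8 = 16 + 9 = 25  yes
(7) x7 + x8 = 5 + 9 = 14, not 11  no

Constraints 1 and 7 are violated.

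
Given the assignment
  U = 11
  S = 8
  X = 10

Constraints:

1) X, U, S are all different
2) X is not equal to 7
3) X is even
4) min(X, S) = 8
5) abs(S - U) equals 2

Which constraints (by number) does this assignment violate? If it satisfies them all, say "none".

1) values 10, 11, 8 are pairwise distinct — OK.
2) X = 10, and 10 ≠ 7 — OK.
3) X = 10 is even — OK.
4) min(10, 8) = 8 — OK.
5) abs(8 - 11) = 3, not 2 — violated.

Constraint 5 does not hold.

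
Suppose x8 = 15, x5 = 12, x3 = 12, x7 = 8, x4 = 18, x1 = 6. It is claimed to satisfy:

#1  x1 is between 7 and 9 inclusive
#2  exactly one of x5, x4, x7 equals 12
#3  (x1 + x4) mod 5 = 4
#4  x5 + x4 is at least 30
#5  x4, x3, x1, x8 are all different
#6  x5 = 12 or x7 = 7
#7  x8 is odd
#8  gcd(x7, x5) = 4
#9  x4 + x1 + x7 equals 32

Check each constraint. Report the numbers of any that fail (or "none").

#1 x1 = 6 is outside [7, 9] — fails.
#2 x5=12, x4=18, x7=8; 1 of them equals 12 — holds.
#3 x1 + x4 = 24; 24 mod 5 = 4 — holds.
#4 x5 + x4 = 12 + 18 = 30; 30 ≥ 30 — holds.
#5 values 18, 12, 6, 15 are pairwise distinct — holds.
#6 x5 = 12 = 12 (first disjunct) — holds.
#7 x8 = 15 is odd — holds.
#8 gcd(8, 12) = 4 — holds.
#9 x4 + x1 + x7 = 18 + 6 + 8 = 32 — holds.

Violated: 1.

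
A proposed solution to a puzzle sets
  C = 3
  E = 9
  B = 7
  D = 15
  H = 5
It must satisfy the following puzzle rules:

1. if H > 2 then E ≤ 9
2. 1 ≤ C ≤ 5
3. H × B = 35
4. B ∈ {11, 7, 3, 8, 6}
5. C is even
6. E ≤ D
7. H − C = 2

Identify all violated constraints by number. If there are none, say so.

1. H = 5 > 2, so we need E ≤ 9; E = 9 ≤ 9 — holds.
2. C = 3 lies in [1, 5] — holds.
3. H × B = 5 × 7 = 35 — holds.
4. B = 7 is in {11, 7, 3, 8, 6} — holds.
5. C = 3 is odd — fails.
6. E = 9, D = 15; 9 ≤ 15 — holds.
7. H − C = 5 − 3 = 2 — holds.

Violated: 5.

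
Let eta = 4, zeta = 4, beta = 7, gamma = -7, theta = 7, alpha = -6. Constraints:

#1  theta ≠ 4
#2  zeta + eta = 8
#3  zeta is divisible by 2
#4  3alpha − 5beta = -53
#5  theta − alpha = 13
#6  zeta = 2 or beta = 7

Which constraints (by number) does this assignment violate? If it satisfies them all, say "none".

#1 theta = 7, and 7 ≠ 4 — satisfied.
#2 zeta + eta = 4 + 4 = 8 — satisfied.
#3 4 / 2 = 2, so 2 divides 4 — satisfied.
#4 3alpha − 5beta = 3(-6) − 5(7) = -53 — satisfied.
#5 theta − alpha = 7 − (-6) = 13 — satisfied.
#6 zeta = 4 ≠ 2, but beta = 7 = 7 (second disjunct) — satisfied.

The assignment satisfies every constraint.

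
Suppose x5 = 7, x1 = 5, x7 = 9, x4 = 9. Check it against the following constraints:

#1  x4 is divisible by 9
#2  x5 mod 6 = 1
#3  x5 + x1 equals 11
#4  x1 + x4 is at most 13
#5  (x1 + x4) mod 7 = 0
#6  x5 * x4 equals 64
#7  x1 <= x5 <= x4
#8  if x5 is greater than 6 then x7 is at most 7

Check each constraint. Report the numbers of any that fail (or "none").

#1 9 / 9 = 1, so 9 divides 9 — satisfied.
#2 7 mod 6 = 1 — satisfied.
#3 x5 + x1 = 7 + 5 = 12, not 11 — violated.
#4 x1 + x4 = 5 + 9 = 14; 14 > 13, bound 13 not met — violated.
#5 x1 + x4 = 14; 14 mod 7 = 0 — satisfied.
#6 x5 * x4 = 7 * 9 = 63, not 64 — violated.
#7 values 5 <= 7 <= 9 — satisfied.
#8 x5 = 7 > 6, so we need x7 ≤ 7; but x7 = 9 > 7 — violated.

Constraints 3, 4, 6, and 8 do not hold.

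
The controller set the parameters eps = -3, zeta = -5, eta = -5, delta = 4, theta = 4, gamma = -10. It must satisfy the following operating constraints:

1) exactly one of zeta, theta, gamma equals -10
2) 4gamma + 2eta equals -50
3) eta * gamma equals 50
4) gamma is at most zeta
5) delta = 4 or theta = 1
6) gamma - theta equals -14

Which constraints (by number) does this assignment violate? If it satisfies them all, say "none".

1) zeta=-5, theta=4, gamma=-10; 1 of them equals -10 — satisfied.
2) 4gamma + 2eta = 4(-10) + 2(-5) = -50 — satisfied.
3) eta * gamma = -5 * (-10) = 50 — satisfied.
4) gamma = -10, zeta = -5; -10 ≤ -5 — satisfied.
5) delta = 4 = 4 (first disjunct) — satisfied.
6) gamma - theta = -10 - 4 = -14 — satisfied.

All constraints are satisfied.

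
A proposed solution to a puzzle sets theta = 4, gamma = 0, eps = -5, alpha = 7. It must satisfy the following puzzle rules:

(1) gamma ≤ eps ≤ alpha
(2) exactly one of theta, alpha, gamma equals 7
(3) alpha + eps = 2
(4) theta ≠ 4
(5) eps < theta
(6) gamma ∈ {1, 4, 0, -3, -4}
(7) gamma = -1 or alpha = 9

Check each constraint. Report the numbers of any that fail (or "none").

No — constraints 1, 4, and 7 are not satisfied.

(1) values 0, -5, 7; gamma = 0 is not ≤ eps = -5 — violated.
(2) theta=4, alpha=7, gamma=0; 1 of them equals 7 — satisfied.
(3) alpha + eps = 7 + (-5) = 2 — satisfied.
(4) theta = 4, but 4 is required to differ — violated.
(5) eps = -5, theta = 4; -5 < 4 — satisfied.
(6) gamma = 0 is in {1, 4, 0, -3, -4} — satisfied.
(7) gamma = 0 ≠ -1 and alpha = 7 ≠ 9; both disjuncts false — violated.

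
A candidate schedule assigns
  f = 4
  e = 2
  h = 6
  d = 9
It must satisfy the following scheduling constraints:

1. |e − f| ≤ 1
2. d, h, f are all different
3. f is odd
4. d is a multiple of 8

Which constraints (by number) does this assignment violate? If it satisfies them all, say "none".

1. |2 − 4| = 2; 2 > 1, exceeds bound 1 — does not hold.
2. values 9, 6, 4 are pairwise distinct — holds.
3. f = 4 is even — does not hold.
4. 9 = 8×1 + 1, so 8 does not divide 9 — does not hold.

Constraints 1, 3, and 4 are violated.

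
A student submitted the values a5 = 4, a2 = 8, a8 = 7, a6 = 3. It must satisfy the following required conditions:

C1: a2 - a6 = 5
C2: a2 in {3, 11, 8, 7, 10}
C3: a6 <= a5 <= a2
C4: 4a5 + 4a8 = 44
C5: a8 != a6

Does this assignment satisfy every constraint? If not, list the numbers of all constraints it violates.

C1: a2 - a6 = 8 - 3 = 5 — holds.
C2: a2 = 8 is in {3, 11, 8, 7, 10} — holds.
C3: values 3 <= 4 <= 8 — holds.
C4: 4a5 + 4a8 = 4(4) + 4(7) = 44 — holds.
C5: a8 = 7, a6 = 3; distinct — holds.

No violations.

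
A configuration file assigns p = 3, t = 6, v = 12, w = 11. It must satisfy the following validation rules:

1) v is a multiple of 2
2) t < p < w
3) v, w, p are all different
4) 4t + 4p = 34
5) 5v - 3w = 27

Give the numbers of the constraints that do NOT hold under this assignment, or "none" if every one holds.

Violated: 2, 4.

1) 12 / 2 = 6, so 2 divides 12 — holds.
2) values 6, 3, 11; t = 6 is not < p = 3 — does not hold.
3) values 12, 11, 3 are pairwise distinct — holds.
4) 4t + 4p = 4(6) + 4(3) = 36, not 34 — does not hold.
5) 5v - 3w = 5(12) - 3(11) = 27 — holds.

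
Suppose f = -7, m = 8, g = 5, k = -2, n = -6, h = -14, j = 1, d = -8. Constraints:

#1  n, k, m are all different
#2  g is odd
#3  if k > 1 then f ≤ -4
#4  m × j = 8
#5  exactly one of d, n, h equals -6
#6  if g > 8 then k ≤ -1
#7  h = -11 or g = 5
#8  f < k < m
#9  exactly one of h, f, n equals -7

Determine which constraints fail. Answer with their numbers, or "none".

The assignment satisfies every constraint.

#1 values -6, -2, 8 are pairwise distinct  ✔
#2 g = 5 is odd  ✔
#3 k = -2, not > 1; antecedent false, conditional vacuously true  ✔
#4 m × j = 8 × 1 = 8  ✔
#5 d=-8, n=-6, h=-14; 1 of them equals -6  ✔
#6 g = 5, not > 8; antecedent false, conditional vacuously true  ✔
#7 h = -14 ≠ -11, but g = 5 = 5 (second disjunct)  ✔
#8 values -7 < -2 < 8  ✔
#9 h=-14, f=-7, n=-6; 1 of them equals -7  ✔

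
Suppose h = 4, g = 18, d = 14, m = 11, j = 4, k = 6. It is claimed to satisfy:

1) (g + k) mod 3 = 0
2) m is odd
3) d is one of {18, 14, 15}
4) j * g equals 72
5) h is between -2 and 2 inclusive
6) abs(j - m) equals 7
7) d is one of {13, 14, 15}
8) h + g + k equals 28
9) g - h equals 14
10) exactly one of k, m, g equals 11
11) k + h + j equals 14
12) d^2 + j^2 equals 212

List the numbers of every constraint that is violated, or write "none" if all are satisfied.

1) g + k = 24; 24 mod 3 = 0  OK
2) m = 11 is odd  OK
3) d = 14 is in {18, 14, 15}  OK
4) j * g = 4 * 18 = 72  OK
5) h = 4 is outside [-2, 2]  FAIL
6) abs(4 - 11) = 7  OK
7) d = 14 is in {13, 14, 15}  OK
8) h + g + k = 4 + 18 + 6 = 28  OK
9) g - h = 18 - 4 = 14  OK
10) k=6, m=11, g=18; 1 of them equals 11  OK
11) k + h + j = 6 + 4 + 4 = 14  OK
12) d^2 + j^2 = 14^2 + 4^2 = 196 + 16 = 212  OK

Violated: 5.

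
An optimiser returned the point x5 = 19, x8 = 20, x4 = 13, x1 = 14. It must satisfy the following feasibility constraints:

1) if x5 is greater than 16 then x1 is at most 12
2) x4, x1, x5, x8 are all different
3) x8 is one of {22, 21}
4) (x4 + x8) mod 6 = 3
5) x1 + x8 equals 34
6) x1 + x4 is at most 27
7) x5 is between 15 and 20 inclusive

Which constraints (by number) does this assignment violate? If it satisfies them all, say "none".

Constraints 1, 3 are violated.

1) x5 = 19 > 16, so we need x1 ≤ 12; but x1 = 14 > 12 — fails.
2) values 13, 14, 19, 20 are pairwise distinct — holds.
3) x8 = 20 is not in {22, 21} — fails.
4) x4 + x8 = 33; 33 mod 6 = 3 — holds.
5) x1 + x8 = 14 + 20 = 34 — holds.
6) x1 + x4 = 14 + 13 = 27; 27 ≤ 27 — holds.
7) x5 = 19 lies in [15, 20] — holds.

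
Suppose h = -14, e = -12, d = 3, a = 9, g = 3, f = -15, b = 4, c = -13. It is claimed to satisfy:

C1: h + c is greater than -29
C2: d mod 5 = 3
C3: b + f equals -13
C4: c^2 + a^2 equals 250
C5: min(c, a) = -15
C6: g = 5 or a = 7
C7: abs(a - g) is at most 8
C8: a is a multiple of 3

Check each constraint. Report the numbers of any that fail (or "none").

Constraints 3, 5, and 6 do not hold.

C1: h + c = -14 + (-13) = -27; -27 > -29  true
C2: 3 mod 5 = 3  true
C3: b + f = 4 + (-15) = -11, not -13  false
C4: c^2 + a^2 = (-13)^2 + 9^2 = 169 + 81 = 250  true
C5: min(-13, 9) = -13, not -15  false
C6: g = 3 ≠ 5 and a = 9 ≠ 7; both disjuncts false  false
C7: abs(9 - 3) = 6; 6 ≤ 8  true
C8: 9 / 3 = 3, so 3 divides 9  true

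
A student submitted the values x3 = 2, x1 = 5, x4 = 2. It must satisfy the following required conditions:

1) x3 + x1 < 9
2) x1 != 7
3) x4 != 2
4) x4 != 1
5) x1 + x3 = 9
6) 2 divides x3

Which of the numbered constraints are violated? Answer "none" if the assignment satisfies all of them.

1) x3 + x1 = 2 + 5 = 7; 7 < 9  ✔
2) x1 = 5, and 5 ≠ 7  ✔
3) x4 = 2, but 2 is required to differ  ✘
4) x4 = 2, and 2 ≠ 1  ✔
5) x1 + x3 = 5 + 2 = 7, not 9  ✘
6) 2 / 2 = 1, so 2 divides 2  ✔

No — constraints 3 and 5 are not satisfied.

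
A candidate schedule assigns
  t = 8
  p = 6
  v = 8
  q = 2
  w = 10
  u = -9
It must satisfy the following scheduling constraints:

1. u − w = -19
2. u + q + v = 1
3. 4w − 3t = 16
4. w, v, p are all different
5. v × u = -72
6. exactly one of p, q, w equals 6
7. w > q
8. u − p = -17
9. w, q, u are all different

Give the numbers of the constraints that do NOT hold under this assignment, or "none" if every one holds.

No — constraint 8 is not satisfied.

1. u − w = -9 − 10 = -19 — holds.
2. u + q + v = -9 + 2 + 8 = 1 — holds.
3. 4w − 3t = 4(10) − 3(8) = 16 — holds.
4. values 10, 8, 6 are pairwise distinct — holds.
5. v × u = 8 × (-9) = -72 — holds.
6. p=6, q=2, w=10; 1 of them equals 6 — holds.
7. w = 10, q = 2; 10 > 2 — holds.
8. u − p = -9 − 6 = -15, not -17 — fails.
9. values 10, 2, -9 are pairwise distinct — holds.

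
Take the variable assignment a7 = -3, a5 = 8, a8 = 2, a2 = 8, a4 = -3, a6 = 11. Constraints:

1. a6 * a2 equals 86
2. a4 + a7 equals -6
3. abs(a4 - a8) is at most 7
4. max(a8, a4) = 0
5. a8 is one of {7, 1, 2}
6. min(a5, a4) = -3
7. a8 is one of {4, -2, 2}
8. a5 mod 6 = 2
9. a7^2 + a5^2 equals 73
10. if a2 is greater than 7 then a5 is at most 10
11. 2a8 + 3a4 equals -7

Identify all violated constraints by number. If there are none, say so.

1. a6 * a2 = 11 * 8 = 88, not 86 — fails.
2. a4 + a7 = -3 + (-3) = -6 — holds.
3. abs(-3 - 2) = 5; 5 ≤ 7 — holds.
4. max(2, -3) = 2, not 0 — fails.
5. a8 = 2 is in {7, 1, 2} — holds.
6. min(8, -3) = -3 — holds.
7. a8 = 2 is in {4, -2, 2} — holds.
8. 8 mod 6 = 2 — holds.
9. a7^2 + a5^2 = (-3)^2 + 8^2 = 9 + 64 = 73 — holds.
10. a2 = 8 > 7, so we need a5 ≤ 10; a5 = 8 ≤ 10 — holds.
11. 2a8 + 3a4 = 2(2) + 3(-3) = -5, not -7 — fails.

The assignment fails constraints 1, 4, 11.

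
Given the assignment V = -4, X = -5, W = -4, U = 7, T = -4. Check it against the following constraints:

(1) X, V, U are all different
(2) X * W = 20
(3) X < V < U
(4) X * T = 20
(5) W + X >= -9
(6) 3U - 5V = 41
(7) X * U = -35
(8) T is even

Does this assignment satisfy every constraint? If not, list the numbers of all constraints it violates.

None — every constraint holds.

(1) values -5, -4, 7 are pairwise distinct — OK.
(2) X * W = -5 * (-4) = 20 — OK.
(3) values -5 < -4 < 7 — OK.
(4) X * T = -5 * (-4) = 20 — OK.
(5) W + X = -4 + (-5) = -9; -9 ≥ -9 — OK.
(6) 3U - 5V = 3(7) - 5(-4) = 41 — OK.
(7) X * U = -5 * 7 = -35 — OK.
(8) T = -4 is even — OK.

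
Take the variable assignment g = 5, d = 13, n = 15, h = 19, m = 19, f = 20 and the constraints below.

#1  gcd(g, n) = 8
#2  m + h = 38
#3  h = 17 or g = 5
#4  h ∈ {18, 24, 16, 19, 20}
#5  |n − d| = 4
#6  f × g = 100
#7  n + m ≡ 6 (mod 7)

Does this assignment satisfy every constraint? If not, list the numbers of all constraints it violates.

Violated: 1 and 5.

#1 gcd(5, 15) = 5, not 8  ✗
#2 m + h = 19 + 19 = 38  ✓
#3 h = 19 ≠ 17, but g = 5 = 5 (second disjunct)  ✓
#4 h = 19 is in {18, 24, 16, 19, 20}  ✓
#5 |15 − 13| = 2, not 4  ✗
#6 f × g = 20 × 5 = 100  ✓
#7 n + m = 34; 34 mod 7 = 6  ✓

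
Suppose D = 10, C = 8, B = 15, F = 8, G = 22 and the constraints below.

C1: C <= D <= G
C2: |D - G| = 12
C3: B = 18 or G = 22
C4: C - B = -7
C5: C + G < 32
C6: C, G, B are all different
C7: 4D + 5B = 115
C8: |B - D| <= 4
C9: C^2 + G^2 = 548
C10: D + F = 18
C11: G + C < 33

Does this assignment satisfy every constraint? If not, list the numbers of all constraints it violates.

The assignment fails constraint 8.

C1: values 8 <= 10 <= 22  ✓
C2: |10 - 22| = 12  ✓
C3: B = 15 ≠ 18, but G = 22 = 22 (second disjunct)  ✓
C4: C - B = 8 - 15 = -7  ✓
C5: C + G = 8 + 22 = 30; 30 < 32  ✓
C6: values 8, 22, 15 are pairwise distinct  ✓
C7: 4D + 5B = 4(10) + 5(15) = 115  ✓
C8: |15 - 10| = 5; 5 > 4, exceeds bound 4  ✗
C9: C^2 + G^2 = 8^2 + 22^2 = 64 + 484 = 548  ✓
C10: D + F = 10 + 8 = 18  ✓
C11: G + C = 22 + 8 = 30; 30 < 33  ✓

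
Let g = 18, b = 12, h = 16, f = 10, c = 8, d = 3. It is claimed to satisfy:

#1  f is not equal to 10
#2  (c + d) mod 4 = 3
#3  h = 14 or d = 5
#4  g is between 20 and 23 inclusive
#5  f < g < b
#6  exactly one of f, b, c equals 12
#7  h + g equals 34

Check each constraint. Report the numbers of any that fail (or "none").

#1 f = 10, but 10 is required to differ — violated.
#2 c + d = 11; 11 mod 4 = 3 — satisfied.
#3 h = 16 ≠ 14 and d = 3 ≠ 5; both disjuncts false — violated.
#4 g = 18 is outside [20, 23] — violated.
#5 values 10, 18, 12; g = 18 is not < b = 12 — violated.
#6 f=10, b=12, c=8; 1 of them equals 12 — satisfied.
#7 h + g = 16 + 18 = 34 — satisfied.

The assignment fails constraints 1, 3, 4, and 5.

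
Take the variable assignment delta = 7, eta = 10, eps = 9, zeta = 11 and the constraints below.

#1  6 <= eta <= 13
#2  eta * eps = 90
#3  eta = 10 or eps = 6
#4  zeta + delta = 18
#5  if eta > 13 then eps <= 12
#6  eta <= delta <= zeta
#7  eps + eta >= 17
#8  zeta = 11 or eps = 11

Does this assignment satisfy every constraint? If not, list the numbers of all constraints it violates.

No — constraint 6 is not satisfied.

#1 eta = 10 lies in [6, 13] — holds.
#2 eta * eps = 10 * 9 = 90 — holds.
#3 eta = 10 = 10 (first disjunct) — holds.
#4 zeta + delta = 11 + 7 = 18 — holds.
#5 eta = 10, not > 13; antecedent false, conditional vacuously true — holds.
#6 values 10, 7, 11; eta = 10 is not <= delta = 7 — does not hold.
#7 eps + eta = 9 + 10 = 19; 19 ≥ 17 — holds.
#8 zeta = 11 = 11 (first disjunct) — holds.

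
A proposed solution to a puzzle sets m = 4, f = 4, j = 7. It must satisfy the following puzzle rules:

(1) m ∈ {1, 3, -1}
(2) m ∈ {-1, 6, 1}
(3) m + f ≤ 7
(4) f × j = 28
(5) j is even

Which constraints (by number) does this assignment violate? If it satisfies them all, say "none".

The assignment fails constraints 1, 2, 3, 5.

(1) m = 4 is not in {1, 3, -1} — does not hold.
(2) m = 4 is not in {-1, 6, 1} — does not hold.
(3) m + f = 4 + 4 = 8; 8 > 7, bound 7 not met — does not hold.
(4) f × j = 4 × 7 = 28 — holds.
(5) j = 7 is odd — does not hold.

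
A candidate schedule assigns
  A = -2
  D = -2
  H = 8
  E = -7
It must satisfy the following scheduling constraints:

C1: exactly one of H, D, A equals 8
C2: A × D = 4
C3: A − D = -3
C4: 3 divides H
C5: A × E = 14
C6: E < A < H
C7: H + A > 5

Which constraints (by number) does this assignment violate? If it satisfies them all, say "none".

Constraints 3 and 4 do not hold.

C1: H=8, D=-2, A=-2; 1 of them equals 8  yes
C2: A × D = -2 × (-2) = 4  yes
C3: A − D = -2 − (-2) = 0, not -3  no
C4: 8 = 3×2 + 2, so 3 does not divide 8  no
C5: A × E = -2 × (-7) = 14  yes
C6: values -7 < -2 < 8  yes
C7: H + A = 8 + (-2) = 6; 6 > 5  yes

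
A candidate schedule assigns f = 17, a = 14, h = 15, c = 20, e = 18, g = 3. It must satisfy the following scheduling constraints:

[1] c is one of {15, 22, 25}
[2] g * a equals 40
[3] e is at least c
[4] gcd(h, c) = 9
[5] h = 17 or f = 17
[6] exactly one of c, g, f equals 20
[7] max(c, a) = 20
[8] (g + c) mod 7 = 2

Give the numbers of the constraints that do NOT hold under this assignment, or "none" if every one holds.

Violated: 1, 2, 3, and 4.

[1] c = 20 is not in {15, 22, 25}  false
[2] g * a = 3 * 14 = 42, not 40  false
[3] e = 18, c = 20; 18 < 20 (want ≥)  false
[4] gcd(15, 20) = 5, not 9  false
[5] h = 15 ≠ 17, but f = 17 = 17 (second disjunct)  true
[6] c=20, g=3, f=17; 1 of them equals 20  true
[7] max(20, 14) = 20  true
[8] g + c = 23; 23 mod 7 = 2  true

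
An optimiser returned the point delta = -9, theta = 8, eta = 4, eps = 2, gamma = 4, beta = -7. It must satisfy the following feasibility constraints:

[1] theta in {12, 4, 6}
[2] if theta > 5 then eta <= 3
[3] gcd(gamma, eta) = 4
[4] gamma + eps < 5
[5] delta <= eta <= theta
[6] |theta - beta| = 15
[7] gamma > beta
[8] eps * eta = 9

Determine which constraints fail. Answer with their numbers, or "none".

[1] theta = 8 is not in {12, 4, 6} — fails.
[2] theta = 8 > 5, so we need eta ≤ 3; but eta = 4 > 3 — fails.
[3] gcd(4, 4) = 4 — holds.
[4] gamma + eps = 4 + 2 = 6; 6 ≥ 5, bound 5 not met — fails.
[5] values -9 <= 4 <= 8 — holds.
[6] |8 - (-7)| = 15 — holds.
[7] gamma = 4, beta = -7; 4 > -7 — holds.
[8] eps * eta = 2 * 4 = 8, not 9 — fails.

Violated: 1, 2, 4, and 8.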